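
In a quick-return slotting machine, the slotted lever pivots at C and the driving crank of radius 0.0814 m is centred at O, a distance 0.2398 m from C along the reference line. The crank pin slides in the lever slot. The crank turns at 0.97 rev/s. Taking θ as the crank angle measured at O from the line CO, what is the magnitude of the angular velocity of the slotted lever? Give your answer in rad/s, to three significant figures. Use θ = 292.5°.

1.09

ω = 6.095 rad/s (from 0.97 rev/s).
Crank pin A relative to C: A = (d + r cosθ, r sinθ); lever angle φ = atan2(r sinθ, d + r cosθ).
Differentiating tanφ: φ̇ = rω(d cosθ + r)/(d² + r² + 2dr cosθ).
d² + r² + 2dr cosθ = |CA|² = 0.0790697 m²;  d cosθ + r = +0.17317 m.
|ω_lever| = |0.0814·6.095·+0.17317| / 0.0790697 = 1.0865 rad/s.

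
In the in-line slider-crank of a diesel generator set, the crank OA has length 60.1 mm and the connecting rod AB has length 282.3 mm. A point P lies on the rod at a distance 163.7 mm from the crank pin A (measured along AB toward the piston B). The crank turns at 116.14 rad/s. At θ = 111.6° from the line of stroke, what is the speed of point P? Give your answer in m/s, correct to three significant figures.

6.28

ω = 116.1 rad/s.  Crank-pin speed |V_A| = rω = 6.98 m/s, perpendicular to OA.
Rod angle: sinφ = −(r/L) sinθ ⇒ φ = -11.417°; ω_rod = −rω cosθ/√(L²−r²sin²θ) = +9.2858 rad/s.
V_P = V_A + ω_rod × AP, with AP = 0.1637 m along the rod.
Components: V_Px = −rω sinθ − a·ω_rod·sinφ = -6.189 m/s;  V_Py = rω cosθ + a·ω_rod·cosφ = -1.0795 m/s.
|V_P| = √(V_Px² + V_Py²) = 6.2824 m/s.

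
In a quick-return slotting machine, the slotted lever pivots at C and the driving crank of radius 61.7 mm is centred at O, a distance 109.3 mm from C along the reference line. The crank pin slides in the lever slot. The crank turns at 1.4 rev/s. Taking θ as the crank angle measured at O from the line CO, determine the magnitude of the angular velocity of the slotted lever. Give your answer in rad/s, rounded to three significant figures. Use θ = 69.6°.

ω = 8.796 rad/s (from 1.4 rev/s).
Crank pin A relative to C: A = (d + r cosθ, r sinθ); lever angle φ = atan2(r sinθ, d + r cosθ).
Differentiating tanφ: φ̇ = rω(d cosθ + r)/(d² + r² + 2dr cosθ).
d² + r² + 2dr cosθ = |CA|² = 0.0204548 m²;  d cosθ + r = +0.099799 m.
|ω_lever| = |0.0617·8.796·+0.099799| / 0.0204548 = 2.648 rad/s.

2.65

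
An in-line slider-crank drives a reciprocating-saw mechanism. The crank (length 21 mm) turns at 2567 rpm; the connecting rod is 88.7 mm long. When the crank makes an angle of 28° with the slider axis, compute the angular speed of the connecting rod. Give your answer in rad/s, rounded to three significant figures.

ω = 268.8 rad/s (converted from 2567 rpm).
The rod makes angle φ with the slider axis where L sinφ = r sinθ; differentiating, L cosφ·φ̇ = r ω cosθ.
L cosφ = √(L² − r² sin²θ) = 0.08815 m.
|ω_rod| = r ω |cosθ| / √(L² − r² sin²θ) = 0.021·268.8·0.88295/0.08815 = 56.544 rad/s.

56.5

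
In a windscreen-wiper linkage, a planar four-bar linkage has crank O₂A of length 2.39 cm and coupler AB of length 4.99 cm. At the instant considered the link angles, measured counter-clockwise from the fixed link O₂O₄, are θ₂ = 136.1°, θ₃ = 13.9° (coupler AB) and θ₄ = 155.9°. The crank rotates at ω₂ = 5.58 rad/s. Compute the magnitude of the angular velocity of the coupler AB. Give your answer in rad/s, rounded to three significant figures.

1.47

ω₂ = 5.58 rad/s
Differentiating the loop-closure r₂e^{iθ₂}+r₃e^{iθ₃}=r₁+r₄e^{iθ₄} gives r₂ω₂e^{iθ₂}+r₃ω₃e^{iθ₃}=r₄ω₄e^{iθ₄}.
Eliminating the other unknown: ω₃ = r₂ω₂ sin(θ₄−θ₂) / [r₃ sin(θ₃−θ₄)].
Numerator sine = +0.33874; denominator sine = -0.61566.
Result = 0.0239·5.58·(+0.33874) / (0.0499·(-0.61566)) = -1.4705 rad/s; magnitude 1.4705 rad/s.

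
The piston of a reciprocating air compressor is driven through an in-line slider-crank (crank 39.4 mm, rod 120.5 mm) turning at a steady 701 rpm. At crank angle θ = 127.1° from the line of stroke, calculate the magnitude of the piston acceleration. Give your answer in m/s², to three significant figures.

146

ω = 2π·701/60 = 73.41 rad/s
x(θ) = r cosθ + √(L² − r² sin²θ); with ω constant, a = ω²·d²x/dθ².
d²x/dθ² = −r cosθ − r²(cos2θ)/√u − r⁴ sin²2θ/(4u^{3/2}),  u = L² − r² sin²θ = 0.0135327 m².
Substituting r = 0.0394 m, L = 0.1205 m, θ = 127.1°: d²x/dθ² = +0.027045 m.
a = ω²·d²x/dθ² = (73.41)²·(+0.027045) = +145.74 m/s²;  |a| = 145.74 m/s².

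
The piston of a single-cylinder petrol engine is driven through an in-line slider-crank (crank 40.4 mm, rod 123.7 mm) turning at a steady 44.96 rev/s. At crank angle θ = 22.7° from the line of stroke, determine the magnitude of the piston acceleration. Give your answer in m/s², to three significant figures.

3730

ω = 2π·45 = 282.5 rad/s
x(θ) = r cosθ + √(L² − r² sin²θ); with ω constant, a = ω²·d²x/dθ².
d²x/dθ² = −r cosθ − r²(cos2θ)/√u − r⁴ sin²2θ/(4u^{3/2}),  u = L² − r² sin²θ = 0.0150586 m².
Substituting r = 0.0404 m, L = 0.1237 m, θ = 22.7°: d²x/dθ² = -0.046792 m.
a = ω²·d²x/dθ² = (282.5)²·(-0.046792) = -3734.1 m/s²;  |a| = 3734.1 m/s².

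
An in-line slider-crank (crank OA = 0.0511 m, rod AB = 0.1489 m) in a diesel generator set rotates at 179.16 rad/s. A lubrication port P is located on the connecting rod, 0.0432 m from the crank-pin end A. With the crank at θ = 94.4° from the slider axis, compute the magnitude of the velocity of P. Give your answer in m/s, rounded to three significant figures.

9.07

ω = 179.2 rad/s.  Crank-pin speed |V_A| = rω = 9.1551 m/s, perpendicular to OA.
Rod angle: sinφ = −(r/L) sinθ ⇒ φ = -20.009°; ω_rod = −rω cosθ/√(L²−r²sin²θ) = +5.0201 rad/s.
V_P = V_A + ω_rod × AP, with AP = 0.0432 m along the rod.
Components: V_Px = −rω sinθ − a·ω_rod·sinφ = -9.0539 m/s;  V_Py = rω cosθ + a·ω_rod·cosφ = -0.49859 m/s.
|V_P| = √(V_Px² + V_Py²) = 9.0676 m/s.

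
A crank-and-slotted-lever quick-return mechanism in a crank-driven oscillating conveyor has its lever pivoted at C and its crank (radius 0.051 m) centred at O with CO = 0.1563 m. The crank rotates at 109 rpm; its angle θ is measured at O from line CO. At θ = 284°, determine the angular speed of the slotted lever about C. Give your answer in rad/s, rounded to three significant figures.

ω = 11.41 rad/s (from 109 rpm).
Crank pin A relative to C: A = (d + r cosθ, r sinθ); lever angle φ = atan2(r sinθ, d + r cosθ).
Differentiating tanφ: φ̇ = rω(d cosθ + r)/(d² + r² + 2dr cosθ).
d² + r² + 2dr cosθ = |CA|² = 0.0308876 m²;  d cosθ + r = +0.088812 m.
|ω_lever| = |0.051·11.41·+0.088812| / 0.0308876 = 1.6738 rad/s.

1.67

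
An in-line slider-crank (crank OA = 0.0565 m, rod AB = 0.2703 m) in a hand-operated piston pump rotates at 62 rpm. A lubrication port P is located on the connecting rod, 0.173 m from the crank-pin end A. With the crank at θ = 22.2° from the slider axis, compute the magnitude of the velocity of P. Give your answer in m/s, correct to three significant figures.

ω = 6.493 rad/s.  Crank-pin speed |V_A| = rω = 0.36683 m/s, perpendicular to OA.
Rod angle: sinφ = −(r/L) sinθ ⇒ φ = -4.530°; ω_rod = −rω cosθ/√(L²−r²sin²θ) = -1.2605 rad/s.
V_P = V_A + ω_rod × AP, with AP = 0.173 m along the rod.
Components: V_Px = −rω sinθ − a·ω_rod·sinφ = -0.15583 m/s;  V_Py = rω cosθ + a·ω_rod·cosφ = +0.12226 m/s.
|V_P| = √(V_Px² + V_Py²) = 0.19806 m/s.

0.198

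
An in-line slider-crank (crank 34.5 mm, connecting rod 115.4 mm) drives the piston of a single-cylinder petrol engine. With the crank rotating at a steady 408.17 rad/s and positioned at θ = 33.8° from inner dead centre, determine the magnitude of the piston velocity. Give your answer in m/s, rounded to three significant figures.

ω = 408.2 rad/s
For an in-line slider-crank, x = r cosθ + √(L² − r² sin²θ), so v = −rω sinθ·[1 + r cosθ/√(L² − r² sin²θ)].
With r = 0.0345 m, L = 0.1154 m, θ = 33.8°: √(L² − r² sin²θ) = 0.11379 m.
v = −0.0345·408.2·0.55630·[1 + 0.0345·0.83098/0.11379] = -9.8073 m/s.
|v| = 9.8073 m/s.

9.81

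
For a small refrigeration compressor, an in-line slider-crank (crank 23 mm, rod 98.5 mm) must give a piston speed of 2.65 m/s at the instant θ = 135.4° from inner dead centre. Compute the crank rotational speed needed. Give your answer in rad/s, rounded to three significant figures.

For an in-line slider-crank, |v_piston| = rω|sinθ|·[1 + r cosθ/√(L² − r² sin²θ)].
With r = 0.023 m, L = 0.0985 m, θ = 135.4°: the bracketed kinematic factor |dx/dθ| = 0.013428 m.
ω = v/|dx/dθ| = 2.65/0.013428 = 197.35 rad/s.

197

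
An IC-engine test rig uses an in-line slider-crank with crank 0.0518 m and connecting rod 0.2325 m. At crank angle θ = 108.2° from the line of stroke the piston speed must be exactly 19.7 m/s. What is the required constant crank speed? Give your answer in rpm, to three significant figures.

4120

For an in-line slider-crank, |v_piston| = rω|sinθ|·[1 + r cosθ/√(L² − r² sin²θ)].
With r = 0.0518 m, L = 0.2325 m, θ = 108.2°: the bracketed kinematic factor |dx/dθ| = 0.045705 m.
ω = v/|dx/dθ| = 19.7/0.045705 = 431.03 rad/s.
N = 60ω/(2π) = 4116 rpm.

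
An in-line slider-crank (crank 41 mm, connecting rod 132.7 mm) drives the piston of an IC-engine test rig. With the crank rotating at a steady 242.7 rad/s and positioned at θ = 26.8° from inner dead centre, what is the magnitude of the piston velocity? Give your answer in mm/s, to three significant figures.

ω = 242.7 rad/s
For an in-line slider-crank, x = r cosθ + √(L² − r² sin²θ), so v = −rω sinθ·[1 + r cosθ/√(L² − r² sin²θ)].
With r = 0.041 m, L = 0.1327 m, θ = 26.8°: √(L² − r² sin²θ) = 0.13141 m.
v = −0.041·242.7·0.45088·[1 + 0.041·0.89259/0.13141] = -5.736 m/s.
|v| = 5.736 m/s = 5736 mm/s.

5740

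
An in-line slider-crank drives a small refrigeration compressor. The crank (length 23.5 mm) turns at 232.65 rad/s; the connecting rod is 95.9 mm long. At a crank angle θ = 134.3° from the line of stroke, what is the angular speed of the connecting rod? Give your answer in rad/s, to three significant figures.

ω = 232.7 rad/s
The rod makes angle φ with the slider axis where L sinφ = r sinθ; differentiating, L cosφ·φ̇ = r ω cosθ.
L cosφ = √(L² − r² sin²θ) = 0.094414 m.
|ω_rod| = r ω |cosθ| / √(L² − r² sin²θ) = 0.0235·232.7·0.69842/0.094414 = 40.444 rad/s.

40.4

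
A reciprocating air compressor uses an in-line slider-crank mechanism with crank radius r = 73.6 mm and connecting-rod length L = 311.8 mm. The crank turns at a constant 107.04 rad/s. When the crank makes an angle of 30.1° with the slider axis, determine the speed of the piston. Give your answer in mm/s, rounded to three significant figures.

4760

ω = 107 rad/s
For an in-line slider-crank, x = r cosθ + √(L² − r² sin²θ), so v = −rω sinθ·[1 + r cosθ/√(L² − r² sin²θ)].
With r = 0.0736 m, L = 0.3118 m, θ = 30.1°: √(L² − r² sin²θ) = 0.30961 m.
v = −0.0736·107·0.50151·[1 + 0.0736·0.86515/0.30961] = -4.7635 m/s.
|v| = 4.7635 m/s = 4763.5 mm/s.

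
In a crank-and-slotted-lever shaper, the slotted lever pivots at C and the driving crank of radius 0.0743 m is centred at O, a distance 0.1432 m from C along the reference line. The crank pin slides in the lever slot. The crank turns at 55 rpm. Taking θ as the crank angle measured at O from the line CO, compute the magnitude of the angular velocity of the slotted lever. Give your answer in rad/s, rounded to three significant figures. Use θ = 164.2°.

ω = 5.76 rad/s (from 55 rpm).
Crank pin A relative to C: A = (d + r cosθ, r sinθ); lever angle φ = atan2(r sinθ, d + r cosθ).
Differentiating tanφ: φ̇ = rω(d cosθ + r)/(d² + r² + 2dr cosθ).
d² + r² + 2dr cosθ = |CA|² = 0.00555119 m²;  d cosθ + r = -0.06349 m.
|ω_lever| = |0.0743·5.76·-0.06349| / 0.00555119 = 4.8944 rad/s.

4.89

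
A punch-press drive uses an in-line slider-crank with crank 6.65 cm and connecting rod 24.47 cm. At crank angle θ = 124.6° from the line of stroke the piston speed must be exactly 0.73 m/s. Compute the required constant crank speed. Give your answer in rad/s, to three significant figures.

15.8

For an in-line slider-crank, |v_piston| = rω|sinθ|·[1 + r cosθ/√(L² − r² sin²θ)].
With r = 0.0665 m, L = 0.2447 m, θ = 124.6°: the bracketed kinematic factor |dx/dθ| = 0.046072 m.
ω = v/|dx/dθ| = 0.73/0.046072 = 15.845 rad/s.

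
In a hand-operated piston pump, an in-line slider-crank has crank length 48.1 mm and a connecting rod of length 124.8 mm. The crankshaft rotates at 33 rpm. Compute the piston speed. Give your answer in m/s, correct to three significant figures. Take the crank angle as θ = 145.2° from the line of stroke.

ω = 2π·33/60 = 3.456 rad/s
For an in-line slider-crank, x = r cosθ + √(L² − r² sin²θ), so v = −rω sinθ·[1 + r cosθ/√(L² − r² sin²θ)].
With r = 0.0481 m, L = 0.1248 m, θ = 145.2°: √(L² − r² sin²θ) = 0.12174 m.
v = −0.0481·3.456·0.57071·[1 + 0.0481·-0.82115/0.12174] = -0.064088 m/s.
|v| = 0.064088 m/s.

0.0641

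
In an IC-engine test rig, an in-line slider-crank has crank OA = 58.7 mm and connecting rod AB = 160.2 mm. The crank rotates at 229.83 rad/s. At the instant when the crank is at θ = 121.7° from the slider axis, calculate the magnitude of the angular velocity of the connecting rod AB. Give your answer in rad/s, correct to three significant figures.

46.6

ω = 229.8 rad/s
The rod makes angle φ with the slider axis where L sinφ = r sinθ; differentiating, L cosφ·φ̇ = r ω cosθ.
L cosφ = √(L² − r² sin²θ) = 0.15222 m.
|ω_rod| = r ω |cosθ| / √(L² − r² sin²θ) = 0.0587·229.8·0.52547/0.15222 = 46.573 rad/s.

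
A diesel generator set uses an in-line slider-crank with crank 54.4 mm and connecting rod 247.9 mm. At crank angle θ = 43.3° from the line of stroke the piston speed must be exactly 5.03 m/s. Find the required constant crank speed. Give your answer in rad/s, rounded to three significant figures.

For an in-line slider-crank, |v_piston| = rω|sinθ|·[1 + r cosθ/√(L² − r² sin²θ)].
With r = 0.0544 m, L = 0.2479 m, θ = 43.3°: the bracketed kinematic factor |dx/dθ| = 0.043336 m.
ω = v/|dx/dθ| = 5.03/0.043336 = 116.07 rad/s.

116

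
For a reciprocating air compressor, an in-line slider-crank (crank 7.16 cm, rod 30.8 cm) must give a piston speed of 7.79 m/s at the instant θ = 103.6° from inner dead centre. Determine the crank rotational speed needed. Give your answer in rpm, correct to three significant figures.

For an in-line slider-crank, |v_piston| = rω|sinθ|·[1 + r cosθ/√(L² − r² sin²θ)].
With r = 0.0716 m, L = 0.308 m, θ = 103.6°: the bracketed kinematic factor |dx/dθ| = 0.065687 m.
ω = v/|dx/dθ| = 7.79/0.065687 = 118.59 rad/s.
N = 60ω/(2π) = 1132.5 rpm.

1130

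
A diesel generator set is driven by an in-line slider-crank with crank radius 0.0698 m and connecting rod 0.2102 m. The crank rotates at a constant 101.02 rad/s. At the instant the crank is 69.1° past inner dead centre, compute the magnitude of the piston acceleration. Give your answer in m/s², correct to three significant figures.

ω = 101 rad/s
x(θ) = r cosθ + √(L² − r² sin²θ); with ω constant, a = ω²·d²x/dθ².
d²x/dθ² = −r cosθ − r²(cos2θ)/√u − r⁴ sin²2θ/(4u^{3/2}),  u = L² − r² sin²θ = 0.039932 m².
Substituting r = 0.0698 m, L = 0.2102 m, θ = 69.1°: d²x/dθ² = -0.0070553 m.
a = ω²·d²x/dθ² = (101)²·(-0.0070553) = -72 m/s²;  |a| = 72 m/s².

72.0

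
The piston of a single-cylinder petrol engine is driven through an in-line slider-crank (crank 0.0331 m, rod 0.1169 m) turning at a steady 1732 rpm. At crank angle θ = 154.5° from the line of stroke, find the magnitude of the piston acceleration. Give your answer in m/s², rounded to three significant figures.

ω = 2π·1732/60 = 181.4 rad/s
x(θ) = r cosθ + √(L² − r² sin²θ); with ω constant, a = ω²·d²x/dθ².
d²x/dθ² = −r cosθ − r²(cos2θ)/√u − r⁴ sin²2θ/(4u^{3/2}),  u = L² − r² sin²θ = 0.0134625 m².
Substituting r = 0.0331 m, L = 0.1169 m, θ = 154.5°: d²x/dθ² = +0.023817 m.
a = ω²·d²x/dθ² = (181.4)²·(+0.023817) = +783.51 m/s²;  |a| = 783.51 m/s².

784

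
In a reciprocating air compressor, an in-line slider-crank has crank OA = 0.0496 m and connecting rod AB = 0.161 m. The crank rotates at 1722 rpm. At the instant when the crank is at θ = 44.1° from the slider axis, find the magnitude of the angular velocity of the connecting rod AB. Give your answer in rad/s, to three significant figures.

ω = 180.3 rad/s (converted from 1722 rpm).
The rod makes angle φ with the slider axis where L sinφ = r sinθ; differentiating, L cosφ·φ̇ = r ω cosθ.
L cosφ = √(L² − r² sin²θ) = 0.15726 m.
|ω_rod| = r ω |cosθ| / √(L² − r² sin²θ) = 0.0496·180.3·0.71813/0.15726 = 40.845 rad/s.

40.8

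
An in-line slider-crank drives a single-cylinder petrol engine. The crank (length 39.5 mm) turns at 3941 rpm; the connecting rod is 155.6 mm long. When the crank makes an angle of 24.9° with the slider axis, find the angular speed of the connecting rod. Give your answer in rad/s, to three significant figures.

ω = 412.7 rad/s (converted from 3941 rpm).
The rod makes angle φ with the slider axis where L sinφ = r sinθ; differentiating, L cosφ·φ̇ = r ω cosθ.
L cosφ = √(L² − r² sin²θ) = 0.15471 m.
|ω_rod| = r ω |cosθ| / √(L² − r² sin²θ) = 0.0395·412.7·0.90704/0.15471 = 95.575 rad/s.

95.6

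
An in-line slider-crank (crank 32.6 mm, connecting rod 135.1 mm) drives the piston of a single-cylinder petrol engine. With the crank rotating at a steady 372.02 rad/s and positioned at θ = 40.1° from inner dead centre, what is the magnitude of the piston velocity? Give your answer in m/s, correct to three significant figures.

ω = 372 rad/s
For an in-line slider-crank, x = r cosθ + √(L² − r² sin²θ), so v = −rω sinθ·[1 + r cosθ/√(L² − r² sin²θ)].
With r = 0.0326 m, L = 0.1351 m, θ = 40.1°: √(L² − r² sin²θ) = 0.13346 m.
v = −0.0326·372·0.64412·[1 + 0.0326·0.76492/0.13346] = -9.2715 m/s.
|v| = 9.2715 m/s.

9.27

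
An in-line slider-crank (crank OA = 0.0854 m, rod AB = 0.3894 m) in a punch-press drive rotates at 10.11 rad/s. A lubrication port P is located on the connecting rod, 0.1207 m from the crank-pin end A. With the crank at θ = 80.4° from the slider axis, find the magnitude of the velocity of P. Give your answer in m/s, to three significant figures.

0.867

ω = 10.11 rad/s.  Crank-pin speed |V_A| = rω = 0.86339 m/s, perpendicular to OA.
Rod angle: sinφ = −(r/L) sinθ ⇒ φ = -12.488°; ω_rod = −rω cosθ/√(L²−r²sin²θ) = -0.37873 rad/s.
V_P = V_A + ω_rod × AP, with AP = 0.1207 m along the rod.
Components: V_Px = −rω sinθ − a·ω_rod·sinφ = -0.86119 m/s;  V_Py = rω cosθ + a·ω_rod·cosφ = +0.099356 m/s.
|V_P| = √(V_Px² + V_Py²) = 0.8669 m/s.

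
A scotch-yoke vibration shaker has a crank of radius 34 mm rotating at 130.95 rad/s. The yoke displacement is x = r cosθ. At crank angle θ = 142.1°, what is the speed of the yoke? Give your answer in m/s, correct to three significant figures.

ω = 130.9 rad/s
x = r cosθ ⇒ ẋ = −rω sinθ.
|v| = rω|sinθ| = 0.034·130.9·|sin 142.1°| = 2.735 m/s.

2.73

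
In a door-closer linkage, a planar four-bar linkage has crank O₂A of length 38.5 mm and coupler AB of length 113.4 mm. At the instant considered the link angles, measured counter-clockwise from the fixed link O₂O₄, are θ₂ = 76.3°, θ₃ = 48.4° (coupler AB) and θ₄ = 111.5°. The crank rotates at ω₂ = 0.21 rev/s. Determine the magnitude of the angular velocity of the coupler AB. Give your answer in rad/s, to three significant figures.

0.290

ω₂ = 1.319 rad/s (from 0.21 rev/s).
Differentiating the loop-closure r₂e^{iθ₂}+r₃e^{iθ₃}=r₁+r₄e^{iθ₄} gives r₂ω₂e^{iθ₂}+r₃ω₃e^{iθ₃}=r₄ω₄e^{iθ₄}.
Eliminating the other unknown: ω₃ = r₂ω₂ sin(θ₄−θ₂) / [r₃ sin(θ₃−θ₄)].
Numerator sine = +0.57643; denominator sine = -0.89180.
Result = 0.0385·1.319·(+0.57643) / (0.1134·(-0.89180)) = -0.28955 rad/s; magnitude 0.28955 rad/s.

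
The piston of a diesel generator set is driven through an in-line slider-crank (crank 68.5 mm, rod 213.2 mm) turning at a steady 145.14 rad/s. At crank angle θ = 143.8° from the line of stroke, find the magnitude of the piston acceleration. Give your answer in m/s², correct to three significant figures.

ω = 145.1 rad/s
x(θ) = r cosθ + √(L² − r² sin²θ); with ω constant, a = ω²·d²x/dθ².
d²x/dθ² = −r cosθ − r²(cos2θ)/√u − r⁴ sin²2θ/(4u^{3/2}),  u = L² − r² sin²θ = 0.0438175 m².
Substituting r = 0.0685 m, L = 0.2132 m, θ = 143.8°: d²x/dθ² = +0.047954 m.
a = ω²·d²x/dθ² = (145.1)²·(+0.047954) = +1010.2 m/s²;  |a| = 1010.2 m/s².

1010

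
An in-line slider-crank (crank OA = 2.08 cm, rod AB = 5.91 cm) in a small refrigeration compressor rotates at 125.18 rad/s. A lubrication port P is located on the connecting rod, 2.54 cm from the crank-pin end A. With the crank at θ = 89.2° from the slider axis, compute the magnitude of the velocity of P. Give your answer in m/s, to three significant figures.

2.61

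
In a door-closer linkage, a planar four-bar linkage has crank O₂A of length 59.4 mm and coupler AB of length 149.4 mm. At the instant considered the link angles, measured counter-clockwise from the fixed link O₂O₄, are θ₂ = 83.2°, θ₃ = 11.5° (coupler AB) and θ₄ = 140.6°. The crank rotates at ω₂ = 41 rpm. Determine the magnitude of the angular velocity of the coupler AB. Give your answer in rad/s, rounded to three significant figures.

ω₂ = 4.294 rad/s (from 41 rpm).
Differentiating the loop-closure r₂e^{iθ₂}+r₃e^{iθ₃}=r₁+r₄e^{iθ₄} gives r₂ω₂e^{iθ₂}+r₃ω₃e^{iθ₃}=r₄ω₄e^{iθ₄}.
Eliminating the other unknown: ω₃ = r₂ω₂ sin(θ₄−θ₂) / [r₃ sin(θ₃−θ₄)].
Numerator sine = +0.84245; denominator sine = -0.77605.
Result = 0.0594·4.294·(+0.84245) / (0.1494·(-0.77605)) = -1.8531 rad/s; magnitude 1.8531 rad/s.

1.85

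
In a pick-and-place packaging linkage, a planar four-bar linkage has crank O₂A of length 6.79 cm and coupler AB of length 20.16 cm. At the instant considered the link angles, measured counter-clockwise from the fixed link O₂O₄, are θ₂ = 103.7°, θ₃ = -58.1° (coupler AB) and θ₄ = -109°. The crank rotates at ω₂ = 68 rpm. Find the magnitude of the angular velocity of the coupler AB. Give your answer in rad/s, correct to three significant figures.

ω₂ = 7.121 rad/s (from 68 rpm).
Differentiating the loop-closure r₂e^{iθ₂}+r₃e^{iθ₃}=r₁+r₄e^{iθ₄} gives r₂ω₂e^{iθ₂}+r₃ω₃e^{iθ₃}=r₄ω₄e^{iθ₄}.
Eliminating the other unknown: ω₃ = r₂ω₂ sin(θ₄−θ₂) / [r₃ sin(θ₃−θ₄)].
Numerator sine = +0.54024; denominator sine = +0.77605.
Result = 0.0679·7.121·(+0.54024) / (0.2016·(+0.77605)) = +1.6696 rad/s; magnitude 1.6696 rad/s.

1.67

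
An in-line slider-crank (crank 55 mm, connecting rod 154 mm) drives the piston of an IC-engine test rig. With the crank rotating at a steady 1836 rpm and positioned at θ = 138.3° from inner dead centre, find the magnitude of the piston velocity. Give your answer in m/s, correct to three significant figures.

5.10

ω = 2π·1836/60 = 192.3 rad/s
For an in-line slider-crank, x = r cosθ + √(L² − r² sin²θ), so v = −rω sinθ·[1 + r cosθ/√(L² − r² sin²θ)].
With r = 0.055 m, L = 0.154 m, θ = 138.3°: √(L² − r² sin²θ) = 0.14959 m.
v = −0.055·192.3·0.66523·[1 + 0.055·-0.74664/0.14959] = -5.1034 m/s.
|v| = 5.1034 m/s.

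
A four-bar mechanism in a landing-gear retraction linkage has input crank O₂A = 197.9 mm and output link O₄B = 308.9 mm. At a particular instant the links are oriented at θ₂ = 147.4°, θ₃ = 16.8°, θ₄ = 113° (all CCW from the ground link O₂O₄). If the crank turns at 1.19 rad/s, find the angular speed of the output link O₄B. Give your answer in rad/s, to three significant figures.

0.582

ω₂ = 1.19 rad/s
Differentiating the loop-closure r₂e^{iθ₂}+r₃e^{iθ₃}=r₁+r₄e^{iθ₄} gives r₂ω₂e^{iθ₂}+r₃ω₃e^{iθ₃}=r₄ω₄e^{iθ₄}.
Eliminating the other unknown: ω₄ = r₂ω₂ sin(θ₂−θ₃) / [r₄ sin(θ₄−θ₃)].
Numerator sine = +0.75927; denominator sine = +0.99415.
Result = 0.1979·1.19·(+0.75927) / (0.3089·(+0.99415)) = +0.58226 rad/s; magnitude 0.58226 rad/s.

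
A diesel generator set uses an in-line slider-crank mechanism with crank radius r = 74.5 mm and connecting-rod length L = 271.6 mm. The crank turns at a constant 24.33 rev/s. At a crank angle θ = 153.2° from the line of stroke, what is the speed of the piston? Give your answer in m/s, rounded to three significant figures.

ω = 2π·24.3 = 152.9 rad/s
For an in-line slider-crank, x = r cosθ + √(L² − r² sin²θ), so v = −rω sinθ·[1 + r cosθ/√(L² − r² sin²θ)].
With r = 0.0745 m, L = 0.2716 m, θ = 153.2°: √(L² − r² sin²θ) = 0.26951 m.
v = −0.0745·152.9·0.45088·[1 + 0.0745·-0.89259/0.26951] = -3.868 m/s.
|v| = 3.868 m/s.

3.87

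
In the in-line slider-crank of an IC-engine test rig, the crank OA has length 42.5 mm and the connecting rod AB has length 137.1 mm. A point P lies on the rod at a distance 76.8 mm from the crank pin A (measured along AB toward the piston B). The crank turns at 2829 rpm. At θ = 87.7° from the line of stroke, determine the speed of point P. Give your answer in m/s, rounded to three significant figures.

ω = 296.3 rad/s.  Crank-pin speed |V_A| = rω = 12.591 m/s, perpendicular to OA.
Rod angle: sinφ = −(r/L) sinθ ⇒ φ = -18.044°; ω_rod = −rω cosθ/√(L²−r²sin²θ) = -3.8762 rad/s.
V_P = V_A + ω_rod × AP, with AP = 0.0768 m along the rod.
Components: V_Px = −rω sinθ − a·ω_rod·sinφ = -12.673 m/s;  V_Py = rω cosθ + a·ω_rod·cosφ = +0.22224 m/s.
|V_P| = √(V_Px² + V_Py²) = 12.675 m/s.

12.7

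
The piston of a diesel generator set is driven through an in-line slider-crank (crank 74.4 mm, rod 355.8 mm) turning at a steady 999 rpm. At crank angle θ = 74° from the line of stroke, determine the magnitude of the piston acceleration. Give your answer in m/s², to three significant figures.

ω = 2π·999/60 = 104.6 rad/s
x(θ) = r cosθ + √(L² − r² sin²θ); with ω constant, a = ω²·d²x/dθ².
d²x/dθ² = −r cosθ − r²(cos2θ)/√u − r⁴ sin²2θ/(4u^{3/2}),  u = L² − r² sin²θ = 0.121479 m².
Substituting r = 0.0744 m, L = 0.3558 m, θ = 74°: d²x/dθ² = -0.0070898 m.
a = ω²·d²x/dθ² = (104.6)²·(-0.0070898) = -77.593 m/s²;  |a| = 77.593 m/s².

77.6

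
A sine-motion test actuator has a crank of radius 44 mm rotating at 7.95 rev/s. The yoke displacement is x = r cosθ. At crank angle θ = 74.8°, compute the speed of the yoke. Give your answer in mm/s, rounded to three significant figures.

2120

ω = 49.95 rad/s (from 7.95 rev/s).
x = r cosθ ⇒ ẋ = −rω sinθ.
|v| = rω|sinθ| = 0.044·49.95·|sin 74.8°| = 2.121 m/s = 2121 mm/s.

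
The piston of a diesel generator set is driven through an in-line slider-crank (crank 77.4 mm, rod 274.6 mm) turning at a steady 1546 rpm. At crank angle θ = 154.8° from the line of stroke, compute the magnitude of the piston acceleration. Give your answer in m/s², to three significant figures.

ω = 2π·1546/60 = 161.9 rad/s
x(θ) = r cosθ + √(L² − r² sin²θ); with ω constant, a = ω²·d²x/dθ².
d²x/dθ² = −r cosθ − r²(cos2θ)/√u − r⁴ sin²2θ/(4u^{3/2}),  u = L² − r² sin²θ = 0.0743191 m².
Substituting r = 0.0774 m, L = 0.2746 m, θ = 154.8°: d²x/dθ² = +0.055763 m.
a = ω²·d²x/dθ² = (161.9)²·(+0.055763) = +1461.6 m/s²;  |a| = 1461.6 m/s².

1460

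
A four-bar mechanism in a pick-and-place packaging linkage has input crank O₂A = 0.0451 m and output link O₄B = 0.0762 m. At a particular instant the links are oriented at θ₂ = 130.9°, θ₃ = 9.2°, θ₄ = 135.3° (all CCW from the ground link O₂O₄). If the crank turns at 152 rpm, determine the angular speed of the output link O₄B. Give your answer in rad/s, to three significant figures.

9.92

ω₂ = 15.92 rad/s (from 152 rpm).
Differentiating the loop-closure r₂e^{iθ₂}+r₃e^{iθ₃}=r₁+r₄e^{iθ₄} gives r₂ω₂e^{iθ₂}+r₃ω₃e^{iθ₃}=r₄ω₄e^{iθ₄}.
Eliminating the other unknown: ω₄ = r₂ω₂ sin(θ₂−θ₃) / [r₄ sin(θ₄−θ₃)].
Numerator sine = +0.85081; denominator sine = +0.80799.
Result = 0.0451·15.92·(+0.85081) / (0.0762·(+0.80799)) = +9.9202 rad/s; magnitude 9.9202 rad/s.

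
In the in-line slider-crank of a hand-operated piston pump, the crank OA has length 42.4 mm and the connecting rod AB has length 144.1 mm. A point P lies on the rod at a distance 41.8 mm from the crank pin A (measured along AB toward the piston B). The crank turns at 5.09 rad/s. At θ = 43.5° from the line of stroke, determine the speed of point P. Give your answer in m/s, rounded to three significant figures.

0.193

ω = 5.09 rad/s.  Crank-pin speed |V_A| = rω = 0.21582 m/s, perpendicular to OA.
Rod angle: sinφ = −(r/L) sinθ ⇒ φ = -11.686°; ω_rod = −rω cosθ/√(L²−r²sin²θ) = -1.1094 rad/s.
V_P = V_A + ω_rod × AP, with AP = 0.0418 m along the rod.
Components: V_Px = −rω sinθ − a·ω_rod·sinφ = -0.15795 m/s;  V_Py = rω cosθ + a·ω_rod·cosφ = +0.11114 m/s.
|V_P| = √(V_Px² + V_Py²) = 0.19313 m/s.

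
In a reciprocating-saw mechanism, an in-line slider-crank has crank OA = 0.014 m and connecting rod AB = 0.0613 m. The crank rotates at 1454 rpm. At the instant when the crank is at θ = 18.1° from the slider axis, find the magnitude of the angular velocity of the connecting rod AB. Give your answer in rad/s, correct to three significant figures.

ω = 152.3 rad/s (converted from 1454 rpm).
The rod makes angle φ with the slider axis where L sinφ = r sinθ; differentiating, L cosφ·φ̇ = r ω cosθ.
L cosφ = √(L² − r² sin²θ) = 0.061145 m.
|ω_rod| = r ω |cosθ| / √(L² − r² sin²θ) = 0.014·152.3·0.95052/0.061145 = 33.137 rad/s.

33.1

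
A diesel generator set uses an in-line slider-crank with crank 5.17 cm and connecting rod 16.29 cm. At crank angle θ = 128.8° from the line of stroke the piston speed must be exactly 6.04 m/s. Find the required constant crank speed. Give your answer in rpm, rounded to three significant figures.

1800

For an in-line slider-crank, |v_piston| = rω|sinθ|·[1 + r cosθ/√(L² − r² sin²θ)].
With r = 0.0517 m, L = 0.1629 m, θ = 128.8°: the bracketed kinematic factor |dx/dθ| = 0.032022 m.
ω = v/|dx/dθ| = 6.04/0.032022 = 188.62 rad/s.
N = 60ω/(2π) = 1801.2 rpm.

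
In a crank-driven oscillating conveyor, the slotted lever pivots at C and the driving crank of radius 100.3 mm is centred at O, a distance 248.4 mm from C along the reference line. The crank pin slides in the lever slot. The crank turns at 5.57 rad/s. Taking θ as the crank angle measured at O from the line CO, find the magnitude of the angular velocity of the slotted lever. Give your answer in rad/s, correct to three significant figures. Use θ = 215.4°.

1.83

ω = 5.57 rad/s
Crank pin A relative to C: A = (d + r cosθ, r sinθ); lever angle φ = atan2(r sinθ, d + r cosθ).
Differentiating tanφ: φ̇ = rω(d cosθ + r)/(d² + r² + 2dr cosθ).
d² + r² + 2dr cosθ = |CA|² = 0.0311456 m²;  d cosθ + r = -0.10218 m.
|ω_lever| = |0.1003·5.57·-0.10218| / 0.0311456 = 1.8328 rad/s.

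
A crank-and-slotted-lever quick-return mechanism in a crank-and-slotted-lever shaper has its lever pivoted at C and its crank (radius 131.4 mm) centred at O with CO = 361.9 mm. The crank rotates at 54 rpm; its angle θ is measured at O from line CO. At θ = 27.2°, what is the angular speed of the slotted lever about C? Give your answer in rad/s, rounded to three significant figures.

ω = 5.655 rad/s (from 54 rpm).
Crank pin A relative to C: A = (d + r cosθ, r sinθ); lever angle φ = atan2(r sinθ, d + r cosθ).
Differentiating tanφ: φ̇ = rω(d cosθ + r)/(d² + r² + 2dr cosθ).
d² + r² + 2dr cosθ = |CA|² = 0.232828 m²;  d cosθ + r = +0.45328 m.
|ω_lever| = |0.1314·5.655·+0.45328| / 0.232828 = 1.4466 rad/s.

1.45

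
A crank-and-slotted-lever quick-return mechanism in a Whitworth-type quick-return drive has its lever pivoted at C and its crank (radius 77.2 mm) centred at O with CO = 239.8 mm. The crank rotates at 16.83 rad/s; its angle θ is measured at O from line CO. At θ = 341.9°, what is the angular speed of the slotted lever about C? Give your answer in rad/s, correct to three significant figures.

4.02

ω = 16.83 rad/s
Crank pin A relative to C: A = (d + r cosθ, r sinθ); lever angle φ = atan2(r sinθ, d + r cosθ).
Differentiating tanφ: φ̇ = rω(d cosθ + r)/(d² + r² + 2dr cosθ).
d² + r² + 2dr cosθ = |CA|² = 0.0986568 m²;  d cosθ + r = +0.30513 m.
|ω_lever| = |0.0772·16.83·+0.30513| / 0.0986568 = 4.0185 rad/s.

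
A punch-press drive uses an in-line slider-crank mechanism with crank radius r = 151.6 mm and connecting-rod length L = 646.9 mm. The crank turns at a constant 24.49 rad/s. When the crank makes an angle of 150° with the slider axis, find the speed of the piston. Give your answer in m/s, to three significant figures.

1.48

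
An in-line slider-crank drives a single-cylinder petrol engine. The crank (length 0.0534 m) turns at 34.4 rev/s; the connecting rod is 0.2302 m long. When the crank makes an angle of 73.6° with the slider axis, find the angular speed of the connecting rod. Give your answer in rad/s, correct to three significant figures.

ω = 216.1 rad/s (converted from 34.4 rev/s).
The rod makes angle φ with the slider axis where L sinφ = r sinθ; differentiating, L cosφ·φ̇ = r ω cosθ.
L cosφ = √(L² − r² sin²θ) = 0.22443 m.
|ω_rod| = r ω |cosθ| / √(L² − r² sin²θ) = 0.0534·216.1·0.28234/0.22443 = 14.52 rad/s.

14.5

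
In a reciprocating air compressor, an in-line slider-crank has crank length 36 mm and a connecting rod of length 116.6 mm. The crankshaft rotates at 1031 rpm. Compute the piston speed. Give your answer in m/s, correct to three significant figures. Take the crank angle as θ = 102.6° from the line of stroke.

ω = 2π·1031/60 = 108 rad/s
For an in-line slider-crank, x = r cosθ + √(L² − r² sin²θ), so v = −rω sinθ·[1 + r cosθ/√(L² − r² sin²θ)].
With r = 0.036 m, L = 0.1166 m, θ = 102.6°: √(L² − r² sin²θ) = 0.11118 m.
v = −0.036·108·0.97592·[1 + 0.036·-0.21814/0.11118] = -3.5252 m/s.
|v| = 3.5252 m/s.

3.53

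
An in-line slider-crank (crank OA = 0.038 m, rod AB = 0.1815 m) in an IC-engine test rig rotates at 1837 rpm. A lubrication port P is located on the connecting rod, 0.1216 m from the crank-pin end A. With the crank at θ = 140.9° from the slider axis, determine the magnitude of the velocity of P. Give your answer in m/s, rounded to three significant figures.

ω = 192.4 rad/s.  Crank-pin speed |V_A| = rω = 7.3101 m/s, perpendicular to OA.
Rod angle: sinφ = −(r/L) sinθ ⇒ φ = -7.588°; ω_rod = −rω cosθ/√(L²−r²sin²θ) = +31.532 rad/s.
V_P = V_A + ω_rod × AP, with AP = 0.1216 m along the rod.
Components: V_Px = −rω sinθ − a·ω_rod·sinφ = -4.104 m/s;  V_Py = rω cosθ + a·ω_rod·cosφ = -1.8722 m/s.
|V_P| = √(V_Px² + V_Py²) = 4.5109 m/s.

4.51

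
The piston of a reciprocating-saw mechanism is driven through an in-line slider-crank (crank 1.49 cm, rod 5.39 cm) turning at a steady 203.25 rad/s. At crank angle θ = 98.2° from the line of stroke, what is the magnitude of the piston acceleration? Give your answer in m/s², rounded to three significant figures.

257

ω = 203.2 rad/s
x(θ) = r cosθ + √(L² − r² sin²θ); with ω constant, a = ω²·d²x/dθ².
d²x/dθ² = −r cosθ − r²(cos2θ)/√u − r⁴ sin²2θ/(4u^{3/2}),  u = L² − r² sin²θ = 0.00268772 m².
Substituting r = 0.0149 m, L = 0.0539 m, θ = 98.2°: d²x/dθ² = +0.0062262 m.
a = ω²·d²x/dθ² = (203.2)²·(+0.0062262) = +257.21 m/s²;  |a| = 257.21 m/s².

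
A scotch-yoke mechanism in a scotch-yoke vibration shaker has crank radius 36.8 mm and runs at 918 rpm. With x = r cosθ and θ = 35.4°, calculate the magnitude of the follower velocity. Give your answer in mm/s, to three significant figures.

2050

ω = 96.13 rad/s (from 918 rpm).
x = r cosθ ⇒ ẋ = −rω sinθ.
|v| = rω|sinθ| = 0.0368·96.13·|sin 35.4°| = 2.0493 m/s = 2049.3 mm/s.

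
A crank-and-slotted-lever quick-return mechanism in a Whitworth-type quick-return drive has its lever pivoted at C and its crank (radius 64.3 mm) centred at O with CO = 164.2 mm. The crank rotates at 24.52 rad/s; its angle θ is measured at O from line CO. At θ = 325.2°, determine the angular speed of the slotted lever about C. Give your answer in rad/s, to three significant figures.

6.48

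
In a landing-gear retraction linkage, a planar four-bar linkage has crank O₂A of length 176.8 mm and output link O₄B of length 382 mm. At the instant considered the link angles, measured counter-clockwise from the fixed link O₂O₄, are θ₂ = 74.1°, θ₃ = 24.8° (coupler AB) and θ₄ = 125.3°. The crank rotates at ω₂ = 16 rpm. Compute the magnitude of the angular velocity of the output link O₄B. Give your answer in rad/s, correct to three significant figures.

0.598

ω₂ = 1.676 rad/s (from 16 rpm).
Differentiating the loop-closure r₂e^{iθ₂}+r₃e^{iθ₃}=r₁+r₄e^{iθ₄} gives r₂ω₂e^{iθ₂}+r₃ω₃e^{iθ₃}=r₄ω₄e^{iθ₄}.
Eliminating the other unknown: ω₄ = r₂ω₂ sin(θ₂−θ₃) / [r₄ sin(θ₄−θ₃)].
Numerator sine = +0.75813; denominator sine = +0.98325.
Result = 0.1768·1.676·(+0.75813) / (0.382·(+0.98325)) = +0.59793 rad/s; magnitude 0.59793 rad/s.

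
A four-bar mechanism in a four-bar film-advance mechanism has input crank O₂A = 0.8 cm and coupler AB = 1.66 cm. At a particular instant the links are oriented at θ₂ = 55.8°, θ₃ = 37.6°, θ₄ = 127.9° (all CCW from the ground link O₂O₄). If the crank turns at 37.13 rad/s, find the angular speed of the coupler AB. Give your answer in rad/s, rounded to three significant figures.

17.0

ω₂ = 37.13 rad/s
Differentiating the loop-closure r₂e^{iθ₂}+r₃e^{iθ₃}=r₁+r₄e^{iθ₄} gives r₂ω₂e^{iθ₂}+r₃ω₃e^{iθ₃}=r₄ω₄e^{iθ₄}.
Eliminating the other unknown: ω₃ = r₂ω₂ sin(θ₄−θ₂) / [r₃ sin(θ₃−θ₄)].
Numerator sine = +0.95159; denominator sine = -0.99999.
Result = 0.008·37.13·(+0.95159) / (0.0166·(-0.99999)) = -17.028 rad/s; magnitude 17.028 rad/s.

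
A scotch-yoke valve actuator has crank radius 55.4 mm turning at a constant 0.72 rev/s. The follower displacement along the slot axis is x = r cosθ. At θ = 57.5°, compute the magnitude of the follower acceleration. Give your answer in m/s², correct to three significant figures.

ω = 4.524 rad/s (from 0.72 rev/s).
x = r cosθ ⇒ ẍ = −rω² cosθ (ω constant).
|a| = rω²|cosθ| = 0.0554·(4.524)²·|cos 57.5°| = 0.60919 m/s².

0.609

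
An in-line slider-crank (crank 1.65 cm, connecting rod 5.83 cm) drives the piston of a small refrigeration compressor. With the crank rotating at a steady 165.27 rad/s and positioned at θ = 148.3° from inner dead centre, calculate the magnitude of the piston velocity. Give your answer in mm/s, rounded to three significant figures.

ω = 165.3 rad/s
For an in-line slider-crank, x = r cosθ + √(L² − r² sin²θ), so v = −rω sinθ·[1 + r cosθ/√(L² − r² sin²θ)].
With r = 0.0165 m, L = 0.0583 m, θ = 148.3°: √(L² − r² sin²θ) = 0.057652 m.
v = −0.0165·165.3·0.52547·[1 + 0.0165·-0.85081/0.057652] = -1.084 m/s.
|v| = 1.084 m/s = 1084 mm/s.

1080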